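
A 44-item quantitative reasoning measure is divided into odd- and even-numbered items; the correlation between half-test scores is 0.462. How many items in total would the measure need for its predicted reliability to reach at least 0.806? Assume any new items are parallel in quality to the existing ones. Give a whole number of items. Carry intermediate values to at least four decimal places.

107

r_full = 2(0.462)/(1 + 0.462) = 0.6320
n = r_tgt(1 − r_full) / [r_full(1 − r_tgt)] = 0.806 × 0.3680 / (0.6320 × 0.194) ≈ 2.4192
Required items = 2.4192 × 44 = 106.44, so 107 items.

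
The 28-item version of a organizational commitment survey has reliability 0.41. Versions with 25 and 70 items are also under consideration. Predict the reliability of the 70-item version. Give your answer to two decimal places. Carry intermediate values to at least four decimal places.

Only the ratio of lengths matters: n = 70/28 = 2.5000
r_{70} = n·r / (1 + (n − 1)·r) = 1.0250 / 1.6150 ≈ 0.6347

0.63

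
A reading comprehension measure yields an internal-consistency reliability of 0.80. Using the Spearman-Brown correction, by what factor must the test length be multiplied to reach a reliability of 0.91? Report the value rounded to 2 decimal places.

n = 0.91(1 − 0.80) / [0.80(1 − 0.91)]
  = 0.1820 / 0.0720 = 2.5278

2.53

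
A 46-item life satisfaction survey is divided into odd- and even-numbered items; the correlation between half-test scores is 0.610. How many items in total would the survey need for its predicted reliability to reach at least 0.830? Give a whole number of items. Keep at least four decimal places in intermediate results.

r_full = 2(0.610)/(1 + 0.610) = 0.7578
Solve Spearman-Brown for n: n = 0.830(1 − 0.7578) / [0.7578(1 − 0.830)] = 1.5604
Items = 1.5604 × 46 ≈ 71.78 → 72

72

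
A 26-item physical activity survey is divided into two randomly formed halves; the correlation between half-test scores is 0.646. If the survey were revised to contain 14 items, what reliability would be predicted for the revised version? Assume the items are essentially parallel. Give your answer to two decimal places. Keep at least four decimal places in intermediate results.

0.66

Spearman-Brown correction (n = 2): r_full = 2·0.646/(1 + 0.646) = 0.7849
Then adjust to 14 items: n = 14/26 = 0.5385
r_new = n·r_full / (1 + (n − 1)·r_full) = 0.4227 / 0.6378 ≈ 0.6627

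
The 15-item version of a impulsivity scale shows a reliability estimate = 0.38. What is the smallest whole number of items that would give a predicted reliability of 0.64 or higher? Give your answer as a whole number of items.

n = [0.64 × 0.62] / [0.38 × 0.36]
  = 0.3968 / 0.1368 = 2.9006
So the test needs 2.9006 × 15 ≈ 43.51 items; rounding up, 44.

44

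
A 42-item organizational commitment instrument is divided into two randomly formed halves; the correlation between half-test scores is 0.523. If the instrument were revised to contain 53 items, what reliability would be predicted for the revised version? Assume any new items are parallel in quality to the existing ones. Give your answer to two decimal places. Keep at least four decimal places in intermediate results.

First correct the split-half correlation to full-test reliability: r_full = 2 × 0.523 / (1 + 0.523) ≈ 0.6868
Then adjust to 53 items: n = 53/42 = 1.2619
r_new = n·r_full / (1 + (n − 1)·r_full) = 0.8667 / 1.1799 ≈ 0.7346

0.73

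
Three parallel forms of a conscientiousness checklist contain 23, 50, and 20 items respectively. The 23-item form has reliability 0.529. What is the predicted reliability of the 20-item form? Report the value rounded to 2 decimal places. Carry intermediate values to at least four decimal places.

0.49

Only the ratio of lengths matters: n = 20/23 = 0.8696
r_{20} = n·r / (1 + (n − 1)·r) = 0.4600 / 0.9310 ≈ 0.4941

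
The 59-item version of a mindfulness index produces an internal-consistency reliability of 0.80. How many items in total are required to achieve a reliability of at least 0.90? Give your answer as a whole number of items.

133

Rearranging the Spearman-Brown formula for n,
n = r*(1 − r) / [ r (1 − r*) ]
n = [0.90 × 0.20] / [0.80 × 0.10]
n = 0.1800 / 0.0800 ≈ 2.2500
So the test needs 2.2500 × 59 ≈ 132.75 items; rounding up, 133.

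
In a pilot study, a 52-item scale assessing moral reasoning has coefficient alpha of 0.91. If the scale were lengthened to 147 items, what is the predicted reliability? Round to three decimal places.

0.966

The new length is 147/52 = 2.8269 times the old.
r_new = (2.8269 × 0.91) / (1 + (2.8269 − 1) × 0.91)
r_new = 2.5725 / 2.6625 ≈ 0.9662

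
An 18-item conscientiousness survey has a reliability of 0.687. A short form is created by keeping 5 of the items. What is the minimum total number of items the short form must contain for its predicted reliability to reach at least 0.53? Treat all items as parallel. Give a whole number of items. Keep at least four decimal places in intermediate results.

First, r for the 5-item form: n = 5/18 = 0.2778, so r_5 = 0.2778·0.687/(1 + (0.2778 − 1)·0.687) = 0.3788
Then solve for n' with r_old = 0.3788, r_target = 0.53: n' = 0.53(1 − 0.3788)/[0.3788(1 − 0.53)] = 1.8493
Total items = 1.8493 × 5 = 9.25, rounded up to 10.

10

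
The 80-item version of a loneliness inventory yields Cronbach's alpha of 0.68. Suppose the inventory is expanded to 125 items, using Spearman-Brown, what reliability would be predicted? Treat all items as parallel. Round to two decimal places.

The new length is 125/80 = 1.5625 times the old.
r_new = (1.5625 × 0.68) / (1 + (1.5625 − 1) × 0.68)
r_new = 1.0625 / 1.3825 ≈ 0.7685

0.77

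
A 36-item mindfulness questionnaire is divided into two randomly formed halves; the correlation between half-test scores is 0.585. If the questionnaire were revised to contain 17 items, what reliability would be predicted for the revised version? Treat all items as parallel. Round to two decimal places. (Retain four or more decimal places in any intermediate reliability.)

0.57

First correct the split-half correlation to full-test reliability: r_full = 2 × 0.585 / (1 + 0.585) ≈ 0.7382
Length factor from 36 to 17 items: n = 17/36 = 0.4722
r_new = n·r_full / (1 + (n − 1)·r_full) = 0.3486 / 0.6104 ≈ 0.5711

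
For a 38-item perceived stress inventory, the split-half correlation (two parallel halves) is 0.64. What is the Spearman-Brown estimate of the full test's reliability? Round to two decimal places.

The full test is twice the length of either half (n = 2).
r_full = 2r_hh / (1 + r_hh) = 2 × 0.64 / (1 + 0.64)
r_full = 1.2800 / 1.6400 ≈ 0.7805

0.78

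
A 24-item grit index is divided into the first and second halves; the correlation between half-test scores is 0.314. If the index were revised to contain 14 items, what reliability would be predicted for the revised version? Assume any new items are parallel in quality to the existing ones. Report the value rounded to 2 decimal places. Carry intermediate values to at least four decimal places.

Spearman-Brown correction (n = 2): r_full = 2·0.314/(1 + 0.314) = 0.4779
Length factor from 24 to 14 items: n = 14/24 = 0.5833
r_new = n·r_full / (1 + (n − 1)·r_full) = 0.2788 / 0.8009 ≈ 0.3481

0.35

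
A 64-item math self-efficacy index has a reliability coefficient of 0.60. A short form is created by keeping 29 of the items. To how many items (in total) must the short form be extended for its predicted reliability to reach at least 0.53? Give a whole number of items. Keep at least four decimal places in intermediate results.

First, r for the 29-item form: n = 29/64 = 0.4531, so r_29 = 0.4531·0.60/(1 + (0.4531 − 1)·0.60) = 0.4046
Length factor from the short form to reach 0.53: n' = 0.53(1 − 0.4046) / [0.4046(1 − 0.53)] ≈ 1.6594
Total items = 1.6594 × 29 = 48.12, rounded up to 49.

49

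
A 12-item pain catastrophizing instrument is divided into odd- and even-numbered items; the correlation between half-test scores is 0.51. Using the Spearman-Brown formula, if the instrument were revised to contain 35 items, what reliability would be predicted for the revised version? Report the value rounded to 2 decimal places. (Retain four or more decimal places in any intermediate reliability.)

0.86

Full-test reliability from the split-half r: r_full = 2(0.51)/(1 + 0.51) = 0.6755
Length factor from 12 to 35 items: n = 35/12 = 2.9167
r_new = n·r_full / (1 + (n − 1)·r_full) = 1.9702 / 2.2947 ≈ 0.8586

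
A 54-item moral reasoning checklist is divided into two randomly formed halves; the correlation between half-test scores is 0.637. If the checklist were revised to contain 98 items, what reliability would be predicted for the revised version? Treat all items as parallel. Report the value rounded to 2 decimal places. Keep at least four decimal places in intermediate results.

0.86

Spearman-Brown correction (n = 2): r_full = 2·0.637/(1 + 0.637) = 0.7783
Then adjust to 98 items: n = 98/54 = 1.8148
r_new = n·r_full / (1 + (n − 1)·r_full) = 1.4125 / 1.6342 ≈ 0.8643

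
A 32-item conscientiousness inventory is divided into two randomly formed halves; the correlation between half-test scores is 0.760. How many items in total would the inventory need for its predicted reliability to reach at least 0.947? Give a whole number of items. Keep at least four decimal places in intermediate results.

Corrected full-test reliability: r_full = 2 × 0.760 / (1 + 0.760) ≈ 0.8636
Solve Spearman-Brown for n: n = 0.947(1 − 0.8636) / [0.8636(1 − 0.947)] = 2.8221
Items = 2.8221 × 32 ≈ 90.31 → 91

91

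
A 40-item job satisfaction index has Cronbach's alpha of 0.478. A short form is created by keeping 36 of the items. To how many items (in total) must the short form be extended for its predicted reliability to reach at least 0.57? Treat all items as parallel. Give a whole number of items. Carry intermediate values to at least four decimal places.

58

Short-form reliability: n = 36/40 = 0.9000; r_36 = n·r/(1+(n−1)r) ≈ 0.4518
Length factor from the short form to reach 0.57: n' = 0.57(1 − 0.4518) / [0.4518(1 − 0.57)] ≈ 1.6084
Total items = 1.6084 × 36 = 57.90, rounded up to 58.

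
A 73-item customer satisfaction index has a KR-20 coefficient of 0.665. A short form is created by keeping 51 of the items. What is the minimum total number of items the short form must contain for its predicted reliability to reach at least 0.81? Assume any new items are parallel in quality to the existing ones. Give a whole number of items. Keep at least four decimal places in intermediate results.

157

Short-form reliability: n = 51/73 = 0.6986; r_51 = n·r/(1+(n−1)r) ≈ 0.5810
Then solve for n' with r_old = 0.5810, r_target = 0.81: n' = 0.81(1 − 0.5810)/[0.5810(1 − 0.81)] = 3.0745
Items = 3.0745 × 51 ≈ 156.80 → 157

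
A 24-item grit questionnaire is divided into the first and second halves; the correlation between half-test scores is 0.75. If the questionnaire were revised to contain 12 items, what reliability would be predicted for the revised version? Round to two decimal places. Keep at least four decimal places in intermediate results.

First correct the split-half correlation to full-test reliability: r_full = 2 × 0.75 / (1 + 0.75) ≈ 0.8571
Then adjust to 12 items: n = 12/24 = 0.5000
r_new = n·r_full / (1 + (n − 1)·r_full) = 0.4285 / 0.5715 ≈ 0.7498

0.75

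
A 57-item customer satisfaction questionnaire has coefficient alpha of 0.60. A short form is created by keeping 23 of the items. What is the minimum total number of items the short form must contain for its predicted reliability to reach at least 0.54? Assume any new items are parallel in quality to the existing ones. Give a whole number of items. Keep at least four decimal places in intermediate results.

45

First, r for the 23-item form: n = 23/57 = 0.4035, so r_23 = 0.4035·0.60/(1 + (0.4035 − 1)·0.60) = 0.3770
Then solve for n' with r_old = 0.3770, r_target = 0.54: n' = 0.54(1 − 0.3770)/[0.3770(1 − 0.54)] = 1.9399
Items = 1.9399 × 23 ≈ 44.62 → 45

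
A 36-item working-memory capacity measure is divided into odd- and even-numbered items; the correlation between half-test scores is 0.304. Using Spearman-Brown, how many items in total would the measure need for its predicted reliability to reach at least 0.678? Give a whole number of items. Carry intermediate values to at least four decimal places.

87

Corrected full-test reliability: r_full = 2 × 0.304 / (1 + 0.304) ≈ 0.4663
Solve Spearman-Brown for n: n = 0.678(1 − 0.4663) / [0.4663(1 − 0.678)] = 2.4099
Items = 2.4099 × 36 ≈ 86.76 → 87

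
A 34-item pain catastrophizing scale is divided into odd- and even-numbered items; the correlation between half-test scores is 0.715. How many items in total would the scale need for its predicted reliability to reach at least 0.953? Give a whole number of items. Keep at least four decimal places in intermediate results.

138

Corrected full-test reliability: r_full = 2 × 0.715 / (1 + 0.715) ≈ 0.8338
Solve Spearman-Brown for n: n = 0.953(1 − 0.8338) / [0.8338(1 − 0.953)] = 4.0417
Required items = 4.0417 × 34 = 137.42, so 138 items.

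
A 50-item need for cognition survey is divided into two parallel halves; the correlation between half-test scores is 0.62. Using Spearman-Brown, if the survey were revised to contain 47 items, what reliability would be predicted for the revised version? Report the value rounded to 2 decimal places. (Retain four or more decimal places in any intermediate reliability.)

0.75

First correct the split-half correlation to full-test reliability: r_full = 2 × 0.62 / (1 + 0.62) ≈ 0.7654
Length factor from 50 to 47 items: n = 47/50 = 0.9400
r_new = n·r_full / (1 + (n − 1)·r_full) = 0.7195 / 0.9541 ≈ 0.7541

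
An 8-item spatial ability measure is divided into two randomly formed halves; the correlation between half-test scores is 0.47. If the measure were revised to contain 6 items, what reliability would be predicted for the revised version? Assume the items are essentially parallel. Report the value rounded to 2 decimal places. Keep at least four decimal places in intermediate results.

Full-test reliability from the split-half r: r_full = 2(0.47)/(1 + 0.47) = 0.6395
Length factor from 8 to 6 items: n = 6/8 = 0.7500
r_new = n·r_full / (1 + (n − 1)·r_full) = 0.4796 / 0.8401 ≈ 0.5709

0.57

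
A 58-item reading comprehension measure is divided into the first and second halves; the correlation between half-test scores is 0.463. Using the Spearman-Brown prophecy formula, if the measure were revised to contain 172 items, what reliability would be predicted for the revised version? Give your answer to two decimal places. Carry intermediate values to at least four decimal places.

0.84

Spearman-Brown correction (n = 2): r_full = 2·0.463/(1 + 0.463) = 0.6329
Length factor from 58 to 172 items: n = 172/58 = 2.9655
r_new = n·r_full / (1 + (n − 1)·r_full) = 1.8769 / 2.2440 ≈ 0.8364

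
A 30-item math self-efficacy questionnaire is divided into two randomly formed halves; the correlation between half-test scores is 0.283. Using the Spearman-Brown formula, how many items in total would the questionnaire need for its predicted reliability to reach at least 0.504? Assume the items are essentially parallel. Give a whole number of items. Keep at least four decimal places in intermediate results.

Corrected full-test reliability: r_full = 2 × 0.283 / (1 + 0.283) ≈ 0.4412
Solve Spearman-Brown for n: n = 0.504(1 − 0.4412) / [0.4412(1 − 0.504)] = 1.2870
Required items = 1.2870 × 30 = 38.61, so 39 items.

39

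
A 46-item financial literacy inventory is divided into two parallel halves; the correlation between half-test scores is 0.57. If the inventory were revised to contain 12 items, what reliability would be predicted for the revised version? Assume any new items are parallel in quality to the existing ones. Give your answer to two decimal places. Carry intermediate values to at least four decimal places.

0.41

Full-test reliability from the split-half r: r_full = 2(0.57)/(1 + 0.57) = 0.7261
Then adjust to 12 items: n = 12/46 = 0.2609
r_new = n·r_full / (1 + (n − 1)·r_full) = 0.1894 / 0.4633 ≈ 0.4088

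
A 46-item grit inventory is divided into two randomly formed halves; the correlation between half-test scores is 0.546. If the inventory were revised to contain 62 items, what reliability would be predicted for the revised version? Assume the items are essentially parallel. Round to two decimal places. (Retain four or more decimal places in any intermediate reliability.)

0.76

First correct the split-half correlation to full-test reliability: r_full = 2 × 0.546 / (1 + 0.546) ≈ 0.7063
Then adjust to 62 items: n = 62/46 = 1.3478
r_new = n·r_full / (1 + (n − 1)·r_full) = 0.9520 / 1.2457 ≈ 0.7642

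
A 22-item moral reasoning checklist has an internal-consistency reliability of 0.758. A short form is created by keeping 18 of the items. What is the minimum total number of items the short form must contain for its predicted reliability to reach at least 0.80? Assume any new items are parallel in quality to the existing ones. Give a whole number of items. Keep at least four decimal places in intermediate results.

29

Short-form reliability: n = 18/22 = 0.8182; r_18 = n·r/(1+(n−1)r) ≈ 0.7193
Then solve for n' with r_old = 0.7193, r_target = 0.80: n' = 0.80(1 − 0.7193)/[0.7193(1 − 0.80)] = 1.5610
Items = 1.5610 × 18 ≈ 28.10 → 29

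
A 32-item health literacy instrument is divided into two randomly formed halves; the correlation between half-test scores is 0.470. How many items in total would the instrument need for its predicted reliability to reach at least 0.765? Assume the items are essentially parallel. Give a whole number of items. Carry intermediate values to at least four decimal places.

r_full = 2(0.470)/(1 + 0.470) = 0.6395
n = r_tgt(1 − r_full) / [r_full(1 − r_tgt)] = 0.765 × 0.3605 / (0.6395 × 0.235) ≈ 1.8351
Items = 1.8351 × 32 ≈ 58.72 → 59

59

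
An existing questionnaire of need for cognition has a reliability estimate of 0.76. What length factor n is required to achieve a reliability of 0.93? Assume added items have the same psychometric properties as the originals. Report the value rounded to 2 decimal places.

4.20

Spearman-Brown solved for the length factor n:
n = r*(1 − r) / [ r (1 − r*) ]
n = [0.93 × 0.24] / [0.76 × 0.07]
  = 0.2232 / 0.0532 = 4.1955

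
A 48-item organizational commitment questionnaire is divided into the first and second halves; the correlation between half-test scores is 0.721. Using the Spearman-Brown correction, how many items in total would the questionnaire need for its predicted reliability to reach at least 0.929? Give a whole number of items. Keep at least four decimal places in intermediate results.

r_full = 2(0.721)/(1 + 0.721) = 0.8379
n = r_tgt(1 − r_full) / [r_full(1 − r_tgt)] = 0.929 × 0.1621 / (0.8379 × 0.071) ≈ 2.5313
Required items = 2.5313 × 48 = 121.50, so 122 items.

122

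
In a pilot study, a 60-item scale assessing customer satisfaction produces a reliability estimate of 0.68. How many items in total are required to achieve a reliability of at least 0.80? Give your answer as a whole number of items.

Rearranging the Spearman-Brown formula for n,
n = r*(1 − r) / [ r (1 − r*) ]
n = 0.80(1 − 0.68) / [0.68(1 − 0.80)]
n = 0.2560 / 0.1360 ≈ 1.8824
Items needed = n × 60 = 1.8824 × 60 ≈ 112.94 → round up to 113

113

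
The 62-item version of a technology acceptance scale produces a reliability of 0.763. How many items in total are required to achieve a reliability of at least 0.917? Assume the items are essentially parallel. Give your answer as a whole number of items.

Rearranging the Spearman-Brown formula for n,
n = r_target (1 − r_old) / [ r_old (1 − r_target) ]
n = 0.917 × (1 − 0.763) / [ 0.763 × (1 − 0.917) ]
  = 0.217329 / 0.063329 = 3.4317
Items needed = n × 62 = 3.4317 × 62 ≈ 212.77 → round up to 213

213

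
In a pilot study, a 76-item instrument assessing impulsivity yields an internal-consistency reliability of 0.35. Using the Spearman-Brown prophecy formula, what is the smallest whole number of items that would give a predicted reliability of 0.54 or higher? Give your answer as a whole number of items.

166

Spearman-Brown solved for the length factor n:
n = r_target (1 − r_old) / [ r_old (1 − r_target) ]
n = [0.54 × 0.65] / [0.35 × 0.46]
n = 0.3510 / 0.1610 ≈ 2.1801
Items needed = n × 76 = 2.1801 × 76 ≈ 165.69 → round up to 166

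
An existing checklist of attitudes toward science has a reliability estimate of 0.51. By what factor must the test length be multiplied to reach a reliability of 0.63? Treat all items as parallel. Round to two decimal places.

n = 0.63 × (1 − 0.51) / [ 0.51 × (1 − 0.63) ]
n = 0.3087 / 0.1887 ≈ 1.6359

1.64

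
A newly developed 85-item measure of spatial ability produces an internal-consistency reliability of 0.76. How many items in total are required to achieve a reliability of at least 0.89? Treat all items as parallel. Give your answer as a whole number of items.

Invert Spearman-Brown to solve for n:
n = r*(1 − r) / [ r (1 − r*) ]
n = 0.89(1 − 0.76) / [0.76(1 − 0.89)]
n = 0.2136 / 0.0836 ≈ 2.5550
Items needed = n × 85 = 2.5550 × 85 ≈ 217.18 → round up to 218

218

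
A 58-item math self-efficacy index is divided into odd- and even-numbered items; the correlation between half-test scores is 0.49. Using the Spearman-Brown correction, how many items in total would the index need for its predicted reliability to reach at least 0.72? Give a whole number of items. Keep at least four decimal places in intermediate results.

r_full = 2(0.49)/(1 + 0.49) = 0.6577
Solve Spearman-Brown for n: n = 0.72(1 − 0.6577) / [0.6577(1 − 0.72)] = 1.3383
Required items = 1.3383 × 58 = 77.62, so 78 items.

78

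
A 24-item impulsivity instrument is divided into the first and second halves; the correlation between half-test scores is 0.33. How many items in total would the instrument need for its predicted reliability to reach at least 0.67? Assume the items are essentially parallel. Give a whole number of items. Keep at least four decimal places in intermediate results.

50

Corrected full-test reliability: r_full = 2 × 0.33 / (1 + 0.33) ≈ 0.4962
Solve Spearman-Brown for n: n = 0.67(1 − 0.4962) / [0.4962(1 − 0.67)] = 2.0614
Required items = 2.0614 × 24 = 49.47, so 50 items.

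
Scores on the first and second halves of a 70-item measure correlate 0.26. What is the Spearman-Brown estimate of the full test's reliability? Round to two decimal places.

0.41

Apply the Spearman-Brown correction with n = 2:
r_full = 2(0.26) / (1 + 0.26)
       = 0.5200 / 1.2600 = 0.4127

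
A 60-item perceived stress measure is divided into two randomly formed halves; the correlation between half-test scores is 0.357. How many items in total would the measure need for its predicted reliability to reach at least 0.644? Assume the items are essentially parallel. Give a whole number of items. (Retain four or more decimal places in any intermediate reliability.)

r_full = 2(0.357)/(1 + 0.357) = 0.5262
Solve Spearman-Brown for n: n = 0.644(1 − 0.5262) / [0.5262(1 − 0.644)] = 1.6288
Required items = 1.6288 × 60 = 97.73, so 98 items.

98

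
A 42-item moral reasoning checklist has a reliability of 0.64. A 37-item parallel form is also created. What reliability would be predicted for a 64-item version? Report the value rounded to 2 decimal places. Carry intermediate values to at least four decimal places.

The 37-item form is not needed; work directly from the 42-item form with n = 64/42 = 1.5238.
r_{64} = n·r / (1 + (n − 1)·r) = 0.9752 / 1.3352 ≈ 0.7304

0.73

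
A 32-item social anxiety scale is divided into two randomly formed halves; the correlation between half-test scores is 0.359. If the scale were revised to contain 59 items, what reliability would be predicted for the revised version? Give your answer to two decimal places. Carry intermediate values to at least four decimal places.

Spearman-Brown correction (n = 2): r_full = 2·0.359/(1 + 0.359) = 0.5283
Length factor from 32 to 59 items: n = 59/32 = 1.8438
r_new = n·r_full / (1 + (n − 1)·r_full) = 0.9741 / 1.4458 ≈ 0.6737

0.67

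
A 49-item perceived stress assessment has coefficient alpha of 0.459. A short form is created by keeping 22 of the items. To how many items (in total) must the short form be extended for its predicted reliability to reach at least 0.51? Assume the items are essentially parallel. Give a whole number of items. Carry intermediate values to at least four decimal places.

First, r for the 22-item form: n = 22/49 = 0.4490, so r_22 = 0.4490·0.459/(1 + (0.4490 − 1)·0.459) = 0.2759
Then solve for n' with r_old = 0.2759, r_target = 0.51: n' = 0.51(1 − 0.2759)/[0.2759(1 − 0.51)] = 2.7316
Total items = 2.7316 × 22 = 60.10, rounded up to 61.

61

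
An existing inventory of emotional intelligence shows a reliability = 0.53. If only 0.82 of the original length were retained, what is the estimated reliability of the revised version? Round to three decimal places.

Apply the Spearman-Brown prophecy formula, r' = nr / [1 + (n − 1)r]:
r_new = (0.82 × 0.53) / (1 + (0.82 − 1) × 0.53)
r_new = 0.4346 / 0.9046 ≈ 0.4804

0.480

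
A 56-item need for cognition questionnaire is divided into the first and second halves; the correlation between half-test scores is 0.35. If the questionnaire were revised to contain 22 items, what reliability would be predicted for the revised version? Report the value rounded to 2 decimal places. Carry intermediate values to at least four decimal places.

0.30

Full-test reliability from the split-half r: r_full = 2(0.35)/(1 + 0.35) = 0.5185
Then adjust to 22 items: n = 22/56 = 0.3929
r_new = n·r_full / (1 + (n − 1)·r_full) = 0.2037 / 0.6852 ≈ 0.2973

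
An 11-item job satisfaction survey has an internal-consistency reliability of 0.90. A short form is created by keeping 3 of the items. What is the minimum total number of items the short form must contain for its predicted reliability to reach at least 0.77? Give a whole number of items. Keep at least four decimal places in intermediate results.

First, r for the 3-item form: n = 3/11 = 0.2727, so r_3 = 0.2727·0.90/(1 + (0.2727 − 1)·0.90) = 0.7105
Length factor from the short form to reach 0.77: n' = 0.77(1 − 0.7105) / [0.7105(1 − 0.77)] ≈ 1.3641
Items = 1.3641 × 3 ≈ 4.09 → 5

5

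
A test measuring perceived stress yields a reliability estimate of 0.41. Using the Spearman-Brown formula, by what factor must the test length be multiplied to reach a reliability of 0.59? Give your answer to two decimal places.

Spearman-Brown solved for the length factor n:
n = r*(1 − r) / [ r (1 − r*) ]
n = 0.59(1 − 0.41) / [0.41(1 − 0.59)]
n = 0.3481 / 0.1681 ≈ 2.0708

2.07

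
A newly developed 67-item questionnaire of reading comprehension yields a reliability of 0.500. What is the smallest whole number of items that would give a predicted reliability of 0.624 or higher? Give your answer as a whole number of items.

Rearranging the Spearman-Brown formula for n,
n = r_target (1 − r_old) / [ r_old (1 − r_target) ]
n = 0.624(1 − 0.500) / [0.500(1 − 0.624)]
n = 0.312000 / 0.188000 ≈ 1.6596
Items needed = n × 67 = 1.6596 × 67 ≈ 111.19 → round up to 112

112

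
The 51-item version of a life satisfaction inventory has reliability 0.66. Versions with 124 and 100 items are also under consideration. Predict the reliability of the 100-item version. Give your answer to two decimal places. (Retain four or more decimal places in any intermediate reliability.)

Only the ratio of lengths matters: n = 100/51 = 1.9608
r_{100} = n·r / (1 + (n − 1)·r) = 1.2941 / 1.6341 ≈ 0.7919

0.79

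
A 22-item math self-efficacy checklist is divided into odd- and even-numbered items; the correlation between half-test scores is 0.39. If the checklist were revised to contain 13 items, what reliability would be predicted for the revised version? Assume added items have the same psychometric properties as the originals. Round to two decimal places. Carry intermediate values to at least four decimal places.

Full-test reliability from the split-half r: r_full = 2(0.39)/(1 + 0.39) = 0.5612
Then adjust to 13 items: n = 13/22 = 0.5909
r_new = n·r_full / (1 + (n − 1)·r_full) = 0.3316 / 0.7704 ≈ 0.4304

0.43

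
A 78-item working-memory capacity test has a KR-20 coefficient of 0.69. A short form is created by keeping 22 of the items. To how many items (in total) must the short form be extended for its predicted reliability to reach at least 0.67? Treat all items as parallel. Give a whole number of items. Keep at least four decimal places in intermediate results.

72

Short-form reliability: n = 22/78 = 0.2821; r_22 = n·r/(1+(n−1)r) ≈ 0.3857
Then solve for n' with r_old = 0.3857, r_target = 0.67: n' = 0.67(1 − 0.3857)/[0.3857(1 − 0.67)] = 3.2336
Total items = 3.2336 × 22 = 71.14, rounded up to 72.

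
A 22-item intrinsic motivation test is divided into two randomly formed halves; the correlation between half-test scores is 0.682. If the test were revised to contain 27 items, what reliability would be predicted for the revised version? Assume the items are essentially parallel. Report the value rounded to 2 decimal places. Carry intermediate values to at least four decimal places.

0.84

Full-test reliability from the split-half r: r_full = 2(0.682)/(1 + 0.682) = 0.8109
Length factor from 22 to 27 items: n = 27/22 = 1.2273
r_new = n·r_full / (1 + (n − 1)·r_full) = 0.9952 / 1.1843 ≈ 0.8403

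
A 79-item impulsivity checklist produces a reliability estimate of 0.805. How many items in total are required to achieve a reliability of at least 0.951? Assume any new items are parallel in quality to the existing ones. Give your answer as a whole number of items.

372

Rearranging the Spearman-Brown formula for n,
n = r_target (1 − r_old) / [ r_old (1 − r_target) ]
n = 0.951 × (1 − 0.805) / [ 0.805 × (1 − 0.951) ]
  = 0.185445 / 0.039445 = 4.7014
4.7014 × 79 = 371.41 → 372 items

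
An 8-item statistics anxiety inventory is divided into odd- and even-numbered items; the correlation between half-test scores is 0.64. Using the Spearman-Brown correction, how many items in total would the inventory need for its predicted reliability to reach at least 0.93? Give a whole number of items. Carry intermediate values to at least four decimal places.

30

Corrected full-test reliability: r_full = 2 × 0.64 / (1 + 0.64) ≈ 0.7805
Solve Spearman-Brown for n: n = 0.93(1 − 0.7805) / [0.7805(1 − 0.93)] = 3.7363
Items = 3.7363 × 8 ≈ 29.89 → 30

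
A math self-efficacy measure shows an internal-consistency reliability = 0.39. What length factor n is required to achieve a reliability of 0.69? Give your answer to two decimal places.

n = 0.69 × (1 − 0.39) / [ 0.39 × (1 − 0.69) ]
n = 0.4209 / 0.1209 ≈ 3.4814

3.48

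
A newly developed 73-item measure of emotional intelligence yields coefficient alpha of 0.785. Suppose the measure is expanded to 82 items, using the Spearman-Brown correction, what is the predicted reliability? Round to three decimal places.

0.804

n = 82/73 = 1.1233
r_new = (1.1233 × 0.785) / (1 + (1.1233 − 1) × 0.785)
     = 0.8818 / 1.0968 = 0.8040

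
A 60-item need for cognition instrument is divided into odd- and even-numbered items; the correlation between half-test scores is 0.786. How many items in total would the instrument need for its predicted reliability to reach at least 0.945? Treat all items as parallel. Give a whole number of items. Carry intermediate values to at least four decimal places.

r_full = 2(0.786)/(1 + 0.786) = 0.8802
n = r_tgt(1 − r_full) / [r_full(1 − r_tgt)] = 0.945 × 0.1198 / (0.8802 × 0.055) ≈ 2.3385
Items = 2.3385 × 60 ≈ 140.31 → 141

141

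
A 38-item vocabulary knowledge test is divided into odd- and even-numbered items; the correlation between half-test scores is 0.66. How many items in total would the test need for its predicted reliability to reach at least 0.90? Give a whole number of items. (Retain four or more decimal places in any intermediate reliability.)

r_full = 2(0.66)/(1 + 0.66) = 0.7952
Solve Spearman-Brown for n: n = 0.90(1 − 0.7952) / [0.7952(1 − 0.90)] = 2.3179
Required items = 2.3179 × 38 = 88.08, so 89 items.

89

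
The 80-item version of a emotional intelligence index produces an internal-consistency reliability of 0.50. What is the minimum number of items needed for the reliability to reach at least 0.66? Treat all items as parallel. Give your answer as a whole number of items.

156

n = [0.66 × 0.50] / [0.50 × 0.34]
  = 0.3300 / 0.1700 = 1.9412
So the test needs 1.9412 × 80 ≈ 155.30 items; rounding up, 156.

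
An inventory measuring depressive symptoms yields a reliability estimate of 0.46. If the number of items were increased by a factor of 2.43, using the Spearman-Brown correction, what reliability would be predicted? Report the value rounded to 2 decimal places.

Spearman-Brown: r_new = n·r / (1 + (n − 1)·r)
r_new = (2.43 × 0.46) / (1 + (2.43 − 1) × 0.46)
     = 1.1178 / 1.6578 = 0.6743

0.67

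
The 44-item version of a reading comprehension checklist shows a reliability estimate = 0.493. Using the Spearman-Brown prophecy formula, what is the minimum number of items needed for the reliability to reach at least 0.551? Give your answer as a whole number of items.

56

n = 0.551 × (1 − 0.493) / [ 0.493 × (1 − 0.551) ]
n = 0.279357 / 0.221357 ≈ 1.2620
So the test needs 1.2620 × 44 ≈ 55.53 items; rounding up, 56.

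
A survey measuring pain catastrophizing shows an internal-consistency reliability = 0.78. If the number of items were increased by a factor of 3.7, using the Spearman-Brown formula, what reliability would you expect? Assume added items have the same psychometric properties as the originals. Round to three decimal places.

By Spearman-Brown, r_new = n r / (1 + (n − 1) r).
r_new = 3.7·0.78 / [1 + (3.7 − 1)·0.78]
r_new = 2.8860 / 3.1060 ≈ 0.9292

0.929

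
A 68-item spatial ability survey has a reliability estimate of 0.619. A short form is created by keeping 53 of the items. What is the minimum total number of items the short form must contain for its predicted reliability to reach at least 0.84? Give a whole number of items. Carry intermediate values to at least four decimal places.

220

Short-form reliability: n = 53/68 = 0.7794; r_53 = n·r/(1+(n−1)r) ≈ 0.5587
Then solve for n' with r_old = 0.5587, r_target = 0.84: n' = 0.84(1 − 0.5587)/[0.5587(1 − 0.84)] = 4.1468
Items = 4.1468 × 53 ≈ 219.78 → 220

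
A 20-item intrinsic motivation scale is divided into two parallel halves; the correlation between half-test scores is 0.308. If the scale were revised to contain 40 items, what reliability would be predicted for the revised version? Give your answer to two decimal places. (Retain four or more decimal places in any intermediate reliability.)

0.64

Full-test reliability from the split-half r: r_full = 2(0.308)/(1 + 0.308) = 0.4709
Length factor from 20 to 40 items: n = 40/20 = 2.0000
r_new = n·r_full / (1 + (n − 1)·r_full) = 0.9418 / 1.4709 ≈ 0.6403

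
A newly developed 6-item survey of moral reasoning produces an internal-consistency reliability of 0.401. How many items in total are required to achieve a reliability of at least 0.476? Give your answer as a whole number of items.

9

Spearman-Brown solved for the length factor n:
n = r*(1 − r) / [ r (1 − r*) ]
n = 0.476 × (1 − 0.401) / [ 0.401 × (1 − 0.476) ]
n = 0.285124 / 0.210124 ≈ 1.3569
Items needed = n × 6 = 1.3569 × 6 ≈ 8.14 → round up to 9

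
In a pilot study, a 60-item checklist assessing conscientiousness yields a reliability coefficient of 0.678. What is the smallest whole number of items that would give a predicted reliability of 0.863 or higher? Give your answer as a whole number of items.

180

Rearranging the Spearman-Brown formula for n,
n = r_target (1 − r_old) / [ r_old (1 − r_target) ]
n = 0.863(1 − 0.678) / [0.678(1 − 0.863)]
  = 0.277886 / 0.092886 = 2.9917
2.9917 × 60 = 179.50 → 180 items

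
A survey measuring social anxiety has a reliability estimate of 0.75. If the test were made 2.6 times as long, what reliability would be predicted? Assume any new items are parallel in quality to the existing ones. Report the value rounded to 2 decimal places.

By Spearman-Brown, r_new = n r / (1 + (n − 1) r).
r_new = 2.6·0.75 / [1 + (2.6 − 1)·0.75]
     = 1.9500 / 2.2000 = 0.8864

0.89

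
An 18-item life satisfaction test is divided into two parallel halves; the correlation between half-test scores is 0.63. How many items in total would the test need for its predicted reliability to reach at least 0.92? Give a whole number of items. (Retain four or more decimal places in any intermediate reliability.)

61

Corrected full-test reliability: r_full = 2 × 0.63 / (1 + 0.63) ≈ 0.7730
Solve Spearman-Brown for n: n = 0.92(1 − 0.7730) / [0.7730(1 − 0.92)] = 3.3771
Items = 3.3771 × 18 ≈ 60.79 → 61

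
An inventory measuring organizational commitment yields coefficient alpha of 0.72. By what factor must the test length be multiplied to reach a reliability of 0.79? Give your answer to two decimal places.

Invert Spearman-Brown to solve for n:
n = r*(1 − r) / [ r (1 − r*) ]
n = 0.79 × (1 − 0.72) / [ 0.72 × (1 − 0.79) ]
  = 0.2212 / 0.1512 = 1.4630

1.46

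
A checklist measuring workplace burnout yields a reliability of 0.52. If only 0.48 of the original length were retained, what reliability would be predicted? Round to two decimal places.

0.34

r_new = (0.48 × 0.52) / (1 + (0.48 − 1) × 0.52)
     = 0.2496 / 0.7296 = 0.3421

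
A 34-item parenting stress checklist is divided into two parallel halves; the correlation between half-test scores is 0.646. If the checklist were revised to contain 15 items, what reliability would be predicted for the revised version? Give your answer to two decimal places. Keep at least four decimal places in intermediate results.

0.62

First correct the split-half correlation to full-test reliability: r_full = 2 × 0.646 / (1 + 0.646) ≈ 0.7849
Length factor from 34 to 15 items: n = 15/34 = 0.4412
r_new = n·r_full / (1 + (n − 1)·r_full) = 0.3463 / 0.5614 ≈ 0.6169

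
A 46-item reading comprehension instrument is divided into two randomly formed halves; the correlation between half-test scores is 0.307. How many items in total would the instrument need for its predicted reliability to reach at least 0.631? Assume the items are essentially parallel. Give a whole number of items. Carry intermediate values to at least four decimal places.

Corrected full-test reliability: r_full = 2 × 0.307 / (1 + 0.307) ≈ 0.4698
Solve Spearman-Brown for n: n = 0.631(1 − 0.4698) / [0.4698(1 − 0.631)] = 1.9299
Items = 1.9299 × 46 ≈ 88.78 → 89

89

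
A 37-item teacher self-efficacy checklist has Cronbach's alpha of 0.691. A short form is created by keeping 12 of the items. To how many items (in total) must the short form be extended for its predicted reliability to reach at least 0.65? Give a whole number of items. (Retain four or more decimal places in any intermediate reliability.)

First, r for the 12-item form: n = 12/37 = 0.3243, so r_12 = 0.3243·0.691/(1 + (0.3243 − 1)·0.691) = 0.4204
Then solve for n' with r_old = 0.4204, r_target = 0.65: n' = 0.65(1 − 0.4204)/[0.4204(1 − 0.65)] = 2.5604
Items = 2.5604 × 12 ≈ 30.72 → 31

31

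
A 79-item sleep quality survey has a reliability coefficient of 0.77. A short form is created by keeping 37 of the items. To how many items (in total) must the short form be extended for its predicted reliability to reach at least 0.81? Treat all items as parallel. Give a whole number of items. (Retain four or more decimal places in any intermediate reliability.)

Short-form reliability: n = 37/79 = 0.4684; r_37 = n·r/(1+(n−1)r) ≈ 0.6106
Length factor from the short form to reach 0.81: n' = 0.81(1 − 0.6106) / [0.6106(1 − 0.81)] ≈ 2.7188
Items = 2.7188 × 37 ≈ 100.60 → 101

101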